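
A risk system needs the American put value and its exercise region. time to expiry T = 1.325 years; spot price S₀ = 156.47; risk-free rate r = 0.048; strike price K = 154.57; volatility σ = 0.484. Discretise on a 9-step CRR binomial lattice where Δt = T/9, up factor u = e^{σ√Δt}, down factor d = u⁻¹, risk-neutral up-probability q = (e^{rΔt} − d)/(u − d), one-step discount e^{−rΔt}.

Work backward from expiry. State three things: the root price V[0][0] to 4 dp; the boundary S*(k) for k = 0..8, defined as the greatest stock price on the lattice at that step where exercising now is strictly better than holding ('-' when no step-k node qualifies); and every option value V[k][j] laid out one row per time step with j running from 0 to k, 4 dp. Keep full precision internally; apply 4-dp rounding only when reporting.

Δt=0.14722  u=1.20407  d=0.83052  q=0.47269  discount=0.99296
step 9 (expiry): payoffs max(K−S,0) = 125.1555 111.9253 92.7442 64.9357 24.6192 0.0000 0.0000 0.0000 0.0000 0.0000
step 8: (k=8,j=0): S=35.4171, (K−S)⁺=119.1529, hold=118.0644 ⇒ V=119.1529 exercise | (k=8,j=1): S=51.3473, (K−S)⁺=103.2227, hold=102.1342 ⇒ V=103.2227 exercise | (k=8,j=2): S=74.4427, (K−S)⁺=80.1273, hold=79.0388 ⇒ V=80.1273 exercise | (k=8,j=3): S=107.9261, (K−S)⁺=46.6439, hold=45.5554 ⇒ V=46.6439 exercise | (k=8,j=4): S=156.4700, (K−S)⁺=0.0000, hold=12.8905 ⇒ V=12.8905 continue | (k=8,j=5): S=226.8483, (K−S)⁺=0.0000, hold=0.0000 ⇒ V=0.0000 continue | (k=8,j=6): S=328.8819, (K−S)⁺=0.0000, hold=0.0000 ⇒ V=0.0000 continue | (k=8,j=7): S=476.8090, (K−S)⁺=0.0000, hold=0.0000 ⇒ V=0.0000 continue | (k=8,j=8): S=691.2719, (K−S)⁺=0.0000, hold=0.0000 ⇒ V=0.0000 continue  boundary S*=107.9261
step 7: (k=7,j=0): S=42.6447, (K−S)⁺=111.9253, hold=110.8368 ⇒ V=111.9253 exercise | (k=7,j=1): S=61.8258, (K−S)⁺=92.7442, hold=91.6557 ⇒ V=92.7442 exercise | (k=7,j=2): S=89.6343, (K−S)⁺=64.9357, hold=63.8472 ⇒ V=64.9357 exercise | (k=7,j=3): S=129.9508, (K−S)⁺=24.6192, hold=30.4729 ⇒ V=30.4729 continue | (k=7,j=4): S=188.4010, (K−S)⁺=0.0000, hold=6.7494 ⇒ V=6.7494 continue | (k=7,j=5): S=273.1415, (K−S)⁺=0.0000, hold=0.0000 ⇒ V=0.0000 continue | (k=7,j=6): S=395.9973, (K−S)⁺=0.0000, hold=0.0000 ⇒ V=0.0000 continue | (k=7,j=7): S=574.1121, (K−S)⁺=0.0000, hold=0.0000 ⇒ V=0.0000 continue  boundary S*=89.6343
step 6: (k=6,j=0): S=51.3473, (K−S)⁺=103.2227, hold=102.1342 ⇒ V=103.2227 exercise | (k=6,j=1): S=74.4427, (K−S)⁺=80.1273, hold=79.0388 ⇒ V=80.1273 exercise | (k=6,j=2): S=107.9261, (K−S)⁺=46.6439, hold=48.3029 ⇒ V=48.3029 continue | (k=6,j=3): S=156.4700, (K−S)⁺=0.0000, hold=19.1234 ⇒ V=19.1234 continue | (k=6,j=4): S=226.8483, (K−S)⁺=0.0000, hold=3.5340 ⇒ V=3.5340 continue | (k=6,j=5): S=328.8819, (K−S)⁺=0.0000, hold=0.0000 ⇒ V=0.0000 continue | (k=6,j=6): S=476.8090, (K−S)⁺=0.0000, hold=0.0000 ⇒ V=0.0000 continue  boundary S*=74.4427
step 5: (k=5,j=0): S=61.8258, (K−S)⁺=92.7442, hold=91.6557 ⇒ V=92.7442 exercise | (k=5,j=1): S=89.6343, (K−S)⁺=64.9357, hold=64.6259 ⇒ V=64.9357 exercise | (k=5,j=2): S=129.9508, (K−S)⁺=24.6192, hold=34.2671 ⇒ V=34.2671 continue | (k=5,j=3): S=188.4010, (K−S)⁺=0.0000, hold=11.6717 ⇒ V=11.6717 continue | (k=5,j=4): S=273.1415, (K−S)⁺=0.0000, hold=1.8504 ⇒ V=1.8504 continue | (k=5,j=5): S=395.9973, (K−S)⁺=0.0000, hold=0.0000 ⇒ V=0.0000 continue  boundary S*=89.6343
step 4: (k=4,j=0): S=74.4427, (K−S)⁺=80.1273, hold=79.0388 ⇒ V=80.1273 exercise | (k=4,j=1): S=107.9261, (K−S)⁺=46.6439, hold=50.0837 ⇒ V=50.0837 continue | (k=4,j=2): S=156.4700, (K−S)⁺=0.0000, hold=23.4204 ⇒ V=23.4204 continue | (k=4,j=3): S=226.8483, (K−S)⁺=0.0000, hold=6.9798 ⇒ V=6.9798 continue | (k=4,j=4): S=328.8819, (K−S)⁺=0.0000, hold=0.9689 ⇒ V=0.9689 continue  boundary S*=74.4427
step 3: (k=3,j=0): S=89.6343, (K−S)⁺=64.9357, hold=65.4618 ⇒ V=65.4618 continue | (k=3,j=1): S=129.9508, (K−S)⁺=24.6192, hold=37.2163 ⇒ V=37.2163 continue | (k=3,j=2): S=188.4010, (K−S)⁺=0.0000, hold=15.5389 ⇒ V=15.5389 continue | (k=3,j=3): S=273.1415, (K−S)⁺=0.0000, hold=4.1093 ⇒ V=4.1093 continue  boundary S*=-
step 2: (k=2,j=0): S=107.9261, (K−S)⁺=46.6439, hold=51.7435 ⇒ V=51.7435 continue | (k=2,j=1): S=156.4700, (K−S)⁺=0.0000, hold=26.7797 ⇒ V=26.7797 continue | (k=2,j=2): S=226.8483, (K−S)⁺=0.0000, hold=10.0648 ⇒ V=10.0648 continue  boundary S*=-
step 1: (k=1,j=0): S=129.9508, (K−S)⁺=24.6192, hold=39.6621 ⇒ V=39.6621 continue | (k=1,j=1): S=188.4010, (K−S)⁺=0.0000, hold=18.7458 ⇒ V=18.7458 continue  boundary S*=-
step 0: (k=0,j=0): S=156.4700, (K−S)⁺=0.0000, hold=29.5655 ⇒ V=29.5655 continue  boundary S*=-

price = 29.5655
boundary = - - - - 74.4427 89.6343 74.4427 89.6343 107.9261
tree:
29.5655
39.6621 18.7458
51.7435 26.7797 10.0648
65.4618 37.2163 15.5389 4.1093
80.1273 50.0837 23.4204 6.9798 0.9689
92.7442 64.9357 34.2671 11.6717 1.8504 0.0000
103.2227 80.1273 48.3029 19.1234 3.5340 0.0000 0.0000
111.9253 92.7442 64.9357 30.4729 6.7494 0.0000 0.0000 0.0000
119.1529 103.2227 80.1273 46.6439 12.8905 0.0000 0.0000 0.0000 0.0000
125.1555 111.9253 92.7442 64.9357 24.6192 0.0000 0.0000 0.0000 0.0000 0.0000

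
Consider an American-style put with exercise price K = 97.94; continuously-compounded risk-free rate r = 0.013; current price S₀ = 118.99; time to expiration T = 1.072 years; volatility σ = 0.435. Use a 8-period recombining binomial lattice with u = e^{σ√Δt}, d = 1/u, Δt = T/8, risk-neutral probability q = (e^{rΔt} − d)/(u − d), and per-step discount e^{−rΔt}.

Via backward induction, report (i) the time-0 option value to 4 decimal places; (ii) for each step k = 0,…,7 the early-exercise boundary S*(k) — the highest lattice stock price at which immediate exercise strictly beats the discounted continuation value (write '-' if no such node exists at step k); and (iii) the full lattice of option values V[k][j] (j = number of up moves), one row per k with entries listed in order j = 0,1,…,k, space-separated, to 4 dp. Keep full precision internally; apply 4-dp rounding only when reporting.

price = 10.5310
boundary = - - - - - 53.6702 62.9345 73.7980
tree:
10.5310
14.9263 5.5281
20.6120 8.4596 2.1858
27.6085 12.6629 3.6694 0.4921
35.6852 18.4464 6.0756 0.9227 0.0000
44.2698 25.9708 9.8835 1.7300 0.0000 0.0000
52.1703 35.0055 15.7036 3.2438 0.0000 0.0000 0.0000
58.9078 44.2698 24.1420 6.0819 0.0000 0.0000 0.0000 0.0000
64.6536 52.1703 35.0055 11.4034 0.0000 0.0000 0.0000 0.0000 0.0000

Δt=0.13400, u=1.17261, d=0.85279, q=0.46573, disc=e^(-rΔt)=0.99826
k=8 terminal: V=max(K-S,0) → 64.6536 52.1703 35.0055 11.4034 0.0000 0.0000 0.0000 0.0000 0.0000
k=7: j=0 S=39.0322 intr=58.9078 cont=58.7374 V=58.9078[EX]; j=1 S=53.6702 intr=44.2698 cont=44.0993 V=44.2698[EX]; j=2 S=73.7980 intr=24.1420 cont=23.9716 V=24.1420[EX]; j=3 S=101.4741 intr=0.0000 cont=6.0819 V=6.0819[hold]; j=4 S=139.5294 intr=0.0000 cont=0.0000 V=0.0000[hold]; j=5 S=191.8565 intr=0.0000 cont=0.0000 V=0.0000[hold]; j=6 S=263.8076 intr=0.0000 cont=0.0000 V=0.0000[hold]; j=7 S=362.7422 intr=0.0000 cont=0.0000 V=0.0000[hold]  S*(7)=73.7980
k=6: j=0 S=45.7697 intr=52.1703 cont=51.9998 V=52.1703[EX]; j=1 S=62.9345 intr=35.0055 cont=34.8350 V=35.0055[EX]; j=2 S=86.5366 intr=11.4034 cont=15.7036 V=15.7036[hold]; j=3 S=118.9900 intr=0.0000 cont=3.2438 V=3.2438[hold]; j=4 S=163.6143 intr=0.0000 cont=0.0000 V=0.0000[hold]; j=5 S=224.9738 intr=0.0000 cont=0.0000 V=0.0000[hold]; j=6 S=309.3447 intr=0.0000 cont=0.0000 V=0.0000[hold]  S*(6)=62.9345
k=5: j=0 S=53.6702 intr=44.2698 cont=44.0993 V=44.2698[EX]; j=1 S=73.7980 intr=24.1420 cont=25.9708 V=25.9708[hold]; j=2 S=101.4741 intr=0.0000 cont=9.8835 V=9.8835[hold]; j=3 S=139.5294 intr=0.0000 cont=1.7300 V=1.7300[hold]; j=4 S=191.8565 intr=0.0000 cont=0.0000 V=0.0000[hold]; j=5 S=263.8076 intr=0.0000 cont=0.0000 V=0.0000[hold]  S*(5)=53.6702
k=4: j=0 S=62.9345 intr=35.0055 cont=35.6852 V=35.6852[hold]; j=1 S=86.5366 intr=11.4034 cont=18.4464 V=18.4464[hold]; j=2 S=118.9900 intr=0.0000 cont=6.0756 V=6.0756[hold]; j=3 S=163.6143 intr=0.0000 cont=0.9227 V=0.9227[hold]; j=4 S=224.9738 intr=0.0000 cont=0.0000 V=0.0000[hold]  S*(4)=-
k=3: j=0 S=73.7980 intr=24.1420 cont=27.6085 V=27.6085[hold]; j=1 S=101.4741 intr=0.0000 cont=12.6629 V=12.6629[hold]; j=2 S=139.5294 intr=0.0000 cont=3.6694 V=3.6694[hold]; j=3 S=191.8565 intr=0.0000 cont=0.4921 V=0.4921[hold]  S*(3)=-
k=2: j=0 S=86.5366 intr=11.4034 cont=20.6120 V=20.6120[hold]; j=1 S=118.9900 intr=0.0000 cont=8.4596 V=8.4596[hold]; j=2 S=163.6143 intr=0.0000 cont=2.1858 V=2.1858[hold]  S*(2)=-
k=1: j=0 S=101.4741 intr=0.0000 cont=14.9263 V=14.9263[hold]; j=1 S=139.5294 intr=0.0000 cont=5.5281 V=5.5281[hold]  S*(1)=-
k=0: j=0 S=118.9900 intr=0.0000 cont=10.5310 V=10.5310[hold]  S*(0)=-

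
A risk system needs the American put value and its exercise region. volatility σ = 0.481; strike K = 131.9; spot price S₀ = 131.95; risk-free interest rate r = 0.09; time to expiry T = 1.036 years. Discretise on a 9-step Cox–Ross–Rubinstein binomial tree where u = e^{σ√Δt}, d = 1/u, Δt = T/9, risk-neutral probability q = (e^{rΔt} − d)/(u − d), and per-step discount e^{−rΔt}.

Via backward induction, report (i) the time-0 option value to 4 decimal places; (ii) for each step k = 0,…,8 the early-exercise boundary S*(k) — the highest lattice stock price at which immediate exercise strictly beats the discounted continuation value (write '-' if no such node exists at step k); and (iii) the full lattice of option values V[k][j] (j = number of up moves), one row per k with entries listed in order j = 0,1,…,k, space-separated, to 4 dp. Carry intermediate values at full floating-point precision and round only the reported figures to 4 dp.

Δt=0.11511  u=1.17726  d=0.84943  q=0.49106  discount=0.98969
step 9 (expiry): payoffs max(K−S,0) = 101.5232 89.7992 73.5503 51.0301 19.8182 0.0000 0.0000 0.0000 0.0000 0.0000
step 8: (k=8,j=0): S=35.7615, (K−S)⁺=96.1385, hold=94.7790 ⇒ V=96.1385 exercise | (k=8,j=1): S=49.5638, (K−S)⁺=82.3362, hold=80.9768 ⇒ V=82.3362 exercise | (k=8,j=2): S=68.6930, (K−S)⁺=63.2070, hold=61.8475 ⇒ V=63.2070 exercise | (k=8,j=3): S=95.2053, (K−S)⁺=36.6947, hold=35.3353 ⇒ V=36.6947 exercise | (k=8,j=4): S=131.9500, (K−S)⁺=0.0000, hold=9.9824 ⇒ V=9.9824 continue | (k=8,j=5): S=182.8764, (K−S)⁺=0.0000, hold=0.0000 ⇒ V=0.0000 continue | (k=8,j=6): S=253.4581, (K−S)⁺=0.0000, hold=0.0000 ⇒ V=0.0000 continue | (k=8,j=7): S=351.2808, (K−S)⁺=0.0000, hold=0.0000 ⇒ V=0.0000 continue | (k=8,j=8): S=486.8585, (K−S)⁺=0.0000, hold=0.0000 ⇒ V=0.0000 continue  boundary S*=95.2053
step 7: (k=7,j=0): S=42.1008, (K−S)⁺=89.7992, hold=88.4398 ⇒ V=89.7992 exercise | (k=7,j=1): S=58.3497, (K−S)⁺=73.5503, hold=72.1909 ⇒ V=73.5503 exercise | (k=7,j=2): S=80.8699, (K−S)⁺=51.0301, hold=49.6707 ⇒ V=51.0301 exercise | (k=7,j=3): S=112.0818, (K−S)⁺=19.8182, hold=23.3344 ⇒ V=23.3344 continue | (k=7,j=4): S=155.3401, (K−S)⁺=0.0000, hold=5.0281 ⇒ V=5.0281 continue | (k=7,j=5): S=215.2940, (K−S)⁺=0.0000, hold=0.0000 ⇒ V=0.0000 continue | (k=7,j=6): S=298.3873, (K−S)⁺=0.0000, hold=0.0000 ⇒ V=0.0000 continue | (k=7,j=7): S=413.5506, (K−S)⁺=0.0000, hold=0.0000 ⇒ V=0.0000 continue  boundary S*=80.8699
step 6: (k=6,j=0): S=49.5638, (K−S)⁺=82.3362, hold=80.9768 ⇒ V=82.3362 exercise | (k=6,j=1): S=68.6930, (K−S)⁺=63.2070, hold=61.8475 ⇒ V=63.2070 exercise | (k=6,j=2): S=95.2053, (K−S)⁺=36.6947, hold=37.0442 ⇒ V=37.0442 continue | (k=6,j=3): S=131.9500, (K−S)⁺=0.0000, hold=14.1971 ⇒ V=14.1971 continue | (k=6,j=4): S=182.8764, (K−S)⁺=0.0000, hold=2.5326 ⇒ V=2.5326 continue | (k=6,j=5): S=253.4581, (K−S)⁺=0.0000, hold=0.0000 ⇒ V=0.0000 continue | (k=6,j=6): S=351.2808, (K−S)⁺=0.0000, hold=0.0000 ⇒ V=0.0000 continue  boundary S*=68.6930
step 5: (k=5,j=0): S=58.3497, (K−S)⁺=73.5503, hold=72.1909 ⇒ V=73.5503 exercise | (k=5,j=1): S=80.8699, (K−S)⁺=51.0301, hold=49.8405 ⇒ V=51.0301 exercise | (k=5,j=2): S=112.0818, (K−S)⁺=19.8182, hold=25.5588 ⇒ V=25.5588 continue | (k=5,j=3): S=155.3401, (K−S)⁺=0.0000, hold=8.3819 ⇒ V=8.3819 continue | (k=5,j=4): S=215.2940, (K−S)⁺=0.0000, hold=1.2757 ⇒ V=1.2757 continue | (k=5,j=5): S=298.3873, (K−S)⁺=0.0000, hold=0.0000 ⇒ V=0.0000 continue  boundary S*=80.8699
step 4: (k=4,j=0): S=68.6930, (K−S)⁺=63.2070, hold=61.8475 ⇒ V=63.2070 exercise | (k=4,j=1): S=95.2053, (K−S)⁺=36.6947, hold=38.1252 ⇒ V=38.1252 continue | (k=4,j=2): S=131.9500, (K−S)⁺=0.0000, hold=16.9475 ⇒ V=16.9475 continue | (k=4,j=3): S=182.8764, (K−S)⁺=0.0000, hold=4.8419 ⇒ V=4.8419 continue | (k=4,j=4): S=253.4581, (K−S)⁺=0.0000, hold=0.6426 ⇒ V=0.6426 continue  boundary S*=68.6930
step 3: (k=3,j=0): S=80.8699, (K−S)⁺=51.0301, hold=50.3659 ⇒ V=51.0301 exercise | (k=3,j=1): S=112.0818, (K−S)⁺=19.8182, hold=27.4400 ⇒ V=27.4400 continue | (k=3,j=2): S=155.3401, (K−S)⁺=0.0000, hold=10.8896 ⇒ V=10.8896 continue | (k=3,j=3): S=215.2940, (K−S)⁺=0.0000, hold=2.7511 ⇒ V=2.7511 continue  boundary S*=80.8699
step 2: (k=2,j=0): S=95.2053, (K−S)⁺=36.6947, hold=39.0395 ⇒ V=39.0395 continue | (k=2,j=1): S=131.9500, (K−S)⁺=0.0000, hold=19.1137 ⇒ V=19.1137 continue | (k=2,j=2): S=182.8764, (K−S)⁺=0.0000, hold=6.8221 ⇒ V=6.8221 continue  boundary S*=-
step 1: (k=1,j=0): S=112.0818, (K−S)⁺=19.8182, hold=28.9533 ⇒ V=28.9533 continue | (k=1,j=1): S=155.3401, (K−S)⁺=0.0000, hold=12.9430 ⇒ V=12.9430 continue  boundary S*=-
step 0: (k=0,j=0): S=131.9500, (K−S)⁺=0.0000, hold=20.8740 ⇒ V=20.8740 continue  boundary S*=-

price = 20.8740
boundary = - - - 80.8699 68.6930 80.8699 68.6930 80.8699 95.2053
tree:
20.8740
28.9533 12.9430
39.0395 19.1137 6.8221
51.0301 27.4400 10.8896 2.7511
63.2070 38.1252 16.9475 4.8419 0.6426
73.5503 51.0301 25.5588 8.3819 1.2757 0.0000
82.3362 63.2070 37.0442 14.1971 2.5326 0.0000 0.0000
89.7992 73.5503 51.0301 23.3344 5.0281 0.0000 0.0000 0.0000
96.1385 82.3362 63.2070 36.6947 9.9824 0.0000 0.0000 0.0000 0.0000
101.5232 89.7992 73.5503 51.0301 19.8182 0.0000 0.0000 0.0000 0.0000 0.0000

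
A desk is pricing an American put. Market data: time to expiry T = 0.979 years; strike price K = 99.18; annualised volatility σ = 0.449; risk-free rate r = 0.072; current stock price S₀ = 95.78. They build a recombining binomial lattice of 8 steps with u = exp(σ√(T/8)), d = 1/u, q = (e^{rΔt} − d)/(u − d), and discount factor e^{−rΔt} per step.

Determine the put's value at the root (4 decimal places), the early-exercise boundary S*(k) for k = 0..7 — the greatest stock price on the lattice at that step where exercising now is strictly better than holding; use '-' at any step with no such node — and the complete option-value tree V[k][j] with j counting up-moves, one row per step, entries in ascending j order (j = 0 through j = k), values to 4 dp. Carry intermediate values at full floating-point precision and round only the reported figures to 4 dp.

params: Δt=0.12237 u=1.17008 d=0.85464 q=0.48887 e^(-rΔt)=0.99123
t_8 payoffs: 71.9180 61.8561 48.0805 29.2207 3.4000 0.0000 0.0000 0.0000 0.0000
t_7: node(7,0) S=31.8987 payoff=67.2813 vs cont=66.4113 → 67.2813 [stop]  node(7,1) S=43.6719 payoff=55.5081 vs cont=54.6381 → 55.5081 [stop]  node(7,2) S=59.7904 payoff=39.3896 vs cont=38.5196 → 39.3896 [stop]  node(7,3) S=81.8578 payoff=17.3222 vs cont=16.4521 → 17.3222 [stop]  node(7,4) S=112.0700 payoff=0.0000 vs cont=1.7226 → 1.7226 [wait]  node(7,5) S=153.4329 payoff=0.0000 vs cont=0.0000 → 0.0000 [wait]  node(7,6) S=210.0620 payoff=0.0000 vs cont=0.0000 → 0.0000 [wait]  node(7,7) S=287.5919 payoff=0.0000 vs cont=0.0000 → 0.0000 [wait]  ⇒ S*(7)=81.8578
t_6: node(6,0) S=37.3239 payoff=61.8561 vs cont=60.9860 → 61.8561 [stop]  node(6,1) S=51.0995 payoff=48.0805 vs cont=47.2105 → 48.0805 [stop]  node(6,2) S=69.9593 payoff=29.2207 vs cont=28.3506 → 29.2207 [stop]  node(6,3) S=95.7800 payoff=3.4000 vs cont=9.6110 → 9.6110 [wait]  node(6,4) S=131.1306 payoff=0.0000 vs cont=0.8727 → 0.8727 [wait]  node(6,5) S=179.5283 payoff=0.0000 vs cont=0.0000 → 0.0000 [wait]  node(6,6) S=245.7888 payoff=0.0000 vs cont=0.0000 → 0.0000 [wait]  ⇒ S*(6)=69.9593
t_5: node(5,0) S=43.6719 payoff=55.5081 vs cont=54.6381 → 55.5081 [stop]  node(5,1) S=59.7904 payoff=39.3896 vs cont=38.5196 → 39.3896 [stop]  node(5,2) S=81.8578 payoff=17.3222 vs cont=19.4618 → 19.4618 [wait]  node(5,3) S=112.0700 payoff=0.0000 vs cont=5.2923 → 5.2923 [wait]  node(5,4) S=153.4329 payoff=0.0000 vs cont=0.4422 → 0.4422 [wait]  node(5,5) S=210.0620 payoff=0.0000 vs cont=0.0000 → 0.0000 [wait]  ⇒ S*(5)=59.7904
t_4: node(4,0) S=51.0995 payoff=48.0805 vs cont=47.2105 → 48.0805 [stop]  node(4,1) S=69.9593 payoff=29.2207 vs cont=29.3875 → 29.3875 [wait]  node(4,2) S=95.7800 payoff=3.4000 vs cont=12.4248 → 12.4248 [wait]  node(4,3) S=131.1306 payoff=0.0000 vs cont=2.8956 → 2.8956 [wait]  node(4,4) S=179.5283 payoff=0.0000 vs cont=0.2240 → 0.2240 [wait]  ⇒ S*(4)=51.0995
t_3: node(3,0) S=59.7904 payoff=39.3896 vs cont=38.6004 → 39.3896 [stop]  node(3,1) S=81.8578 payoff=17.3222 vs cont=20.9099 → 20.9099 [wait]  node(3,2) S=112.0700 payoff=0.0000 vs cont=7.6981 → 7.6981 [wait]  node(3,3) S=153.4329 payoff=0.0000 vs cont=1.5756 → 1.5756 [wait]  ⇒ S*(3)=59.7904
t_2: node(2,0) S=69.9593 payoff=29.2207 vs cont=30.0892 → 30.0892 [wait]  node(2,1) S=95.7800 payoff=3.4000 vs cont=14.3243 → 14.3243 [wait]  node(2,2) S=131.1306 payoff=0.0000 vs cont=4.6637 → 4.6637 [wait]  ⇒ S*(2)=-
t_1: node(1,0) S=81.8578 payoff=17.3222 vs cont=22.1859 → 22.1859 [wait]  node(1,1) S=112.0700 payoff=0.0000 vs cont=9.5173 → 9.5173 [wait]  ⇒ S*(1)=-
t_0: node(0,0) S=95.7800 payoff=3.4000 vs cont=15.8523 → 15.8523 [wait]  ⇒ S*(0)=-

price = 15.8523
boundary = - - - 59.7904 51.0995 59.7904 69.9593 81.8578
tree:
15.8523
22.1859 9.5173
30.0892 14.3243 4.6637
39.3896 20.9099 7.6981 1.5756
48.0805 29.3875 12.4248 2.8956 0.2240
55.5081 39.3896 19.4618 5.2923 0.4422 0.0000
61.8561 48.0805 29.2207 9.6110 0.8727 0.0000 0.0000
67.2813 55.5081 39.3896 17.3222 1.7226 0.0000 0.0000 0.0000
71.9180 61.8561 48.0805 29.2207 3.4000 0.0000 0.0000 0.0000 0.0000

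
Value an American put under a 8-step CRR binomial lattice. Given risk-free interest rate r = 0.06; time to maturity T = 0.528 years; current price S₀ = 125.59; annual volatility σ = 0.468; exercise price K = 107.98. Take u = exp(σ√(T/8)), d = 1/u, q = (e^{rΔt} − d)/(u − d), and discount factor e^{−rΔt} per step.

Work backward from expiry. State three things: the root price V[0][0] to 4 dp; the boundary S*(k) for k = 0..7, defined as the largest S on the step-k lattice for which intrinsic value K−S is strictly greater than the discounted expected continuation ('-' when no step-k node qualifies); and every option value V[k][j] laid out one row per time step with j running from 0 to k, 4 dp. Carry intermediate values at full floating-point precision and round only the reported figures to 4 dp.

Δt=0.06600  u=1.12776  d=0.88672  q=0.48644  discount=0.99605
step 8 (expiry): payoffs max(K−S,0) = 59.9814 46.9336 30.3389 9.2331 0.0000 0.0000 0.0000 0.0000 0.0000
step 7: (k=7,j=0): S=54.1308, (K−S)⁺=53.8492, hold=53.4225 ⇒ V=53.8492 exercise | (k=7,j=1): S=68.8456, (K−S)⁺=39.1344, hold=38.7077 ⇒ V=39.1344 exercise | (k=7,j=2): S=87.5604, (K−S)⁺=20.4196, hold=19.9929 ⇒ V=20.4196 exercise | (k=7,j=3): S=111.3626, (K−S)⁺=0.0000, hold=4.7230 ⇒ V=4.7230 continue | (k=7,j=4): S=141.6351, (K−S)⁺=0.0000, hold=0.0000 ⇒ V=0.0000 continue | (k=7,j=5): S=180.1368, (K−S)⁺=0.0000, hold=0.0000 ⇒ V=0.0000 continue | (k=7,j=6): S=229.1048, (K−S)⁺=0.0000, hold=0.0000 ⇒ V=0.0000 continue | (k=7,j=7): S=291.3841, (K−S)⁺=0.0000, hold=0.0000 ⇒ V=0.0000 continue  boundary S*=87.5604
step 6: (k=6,j=0): S=61.0464, (K−S)⁺=46.9336, hold=46.5068 ⇒ V=46.9336 exercise | (k=6,j=1): S=77.6411, (K−S)⁺=30.3389, hold=29.9121 ⇒ V=30.3389 exercise | (k=6,j=2): S=98.7469, (K−S)⁺=9.2331, hold=12.7337 ⇒ V=12.7337 continue | (k=6,j=3): S=125.5900, (K−S)⁺=0.0000, hold=2.4160 ⇒ V=2.4160 continue | (k=6,j=4): S=159.7301, (K−S)⁺=0.0000, hold=0.0000 ⇒ V=0.0000 continue | (k=6,j=5): S=203.1507, (K−S)⁺=0.0000, hold=0.0000 ⇒ V=0.0000 continue | (k=6,j=6): S=258.3747, (K−S)⁺=0.0000, hold=0.0000 ⇒ V=0.0000 continue  boundary S*=77.6411
step 5: (k=5,j=0): S=68.8456, (K−S)⁺=39.1344, hold=38.7077 ⇒ V=39.1344 exercise | (k=5,j=1): S=87.5604, (K−S)⁺=20.4196, hold=21.6889 ⇒ V=21.6889 continue | (k=5,j=2): S=111.3626, (K−S)⁺=0.0000, hold=7.6842 ⇒ V=7.6842 continue | (k=5,j=3): S=141.6351, (K−S)⁺=0.0000, hold=1.2358 ⇒ V=1.2358 continue | (k=5,j=4): S=180.1368, (K−S)⁺=0.0000, hold=0.0000 ⇒ V=0.0000 continue | (k=5,j=5): S=229.1048, (K−S)⁺=0.0000, hold=0.0000 ⇒ V=0.0000 continue  boundary S*=68.8456
step 4: (k=4,j=0): S=77.6411, (K−S)⁺=30.3389, hold=30.5271 ⇒ V=30.5271 continue | (k=4,j=1): S=98.7469, (K−S)⁺=9.2331, hold=14.8177 ⇒ V=14.8177 continue | (k=4,j=2): S=125.5900, (K−S)⁺=0.0000, hold=4.5295 ⇒ V=4.5295 continue | (k=4,j=3): S=159.7301, (K−S)⁺=0.0000, hold=0.6322 ⇒ V=0.6322 continue | (k=4,j=4): S=203.1507, (K−S)⁺=0.0000, hold=0.0000 ⇒ V=0.0000 continue  boundary S*=-
step 3: (k=3,j=0): S=87.5604, (K−S)⁺=20.4196, hold=22.7950 ⇒ V=22.7950 continue | (k=3,j=1): S=111.3626, (K−S)⁺=0.0000, hold=9.7743 ⇒ V=9.7743 continue | (k=3,j=2): S=141.6351, (K−S)⁺=0.0000, hold=2.6233 ⇒ V=2.6233 continue | (k=3,j=3): S=180.1368, (K−S)⁺=0.0000, hold=0.3234 ⇒ V=0.3234 continue  boundary S*=-
step 2: (k=2,j=0): S=98.7469, (K−S)⁺=9.2331, hold=16.3962 ⇒ V=16.3962 continue | (k=2,j=1): S=125.5900, (K−S)⁺=0.0000, hold=6.2709 ⇒ V=6.2709 continue | (k=2,j=2): S=159.7301, (K−S)⁺=0.0000, hold=1.4986 ⇒ V=1.4986 continue  boundary S*=-
step 1: (k=1,j=0): S=111.3626, (K−S)⁺=0.0000, hold=11.4255 ⇒ V=11.4255 continue | (k=1,j=1): S=141.6351, (K−S)⁺=0.0000, hold=3.9338 ⇒ V=3.9338 continue  boundary S*=-
step 0: (k=0,j=0): S=125.5900, (K−S)⁺=0.0000, hold=7.7505 ⇒ V=7.7505 continue  boundary S*=-

price = 7.7505
boundary = - - - - - 68.8456 77.6411 87.5604
tree:
7.7505
11.4255 3.9338
16.3962 6.2709 1.4986
22.7950 9.7743 2.6233 0.3234
30.5271 14.8177 4.5295 0.6322 0.0000
39.1344 21.6889 7.6842 1.2358 0.0000 0.0000
46.9336 30.3389 12.7337 2.4160 0.0000 0.0000 0.0000
53.8492 39.1344 20.4196 4.7230 0.0000 0.0000 0.0000 0.0000
59.9814 46.9336 30.3389 9.2331 0.0000 0.0000 0.0000 0.0000 0.0000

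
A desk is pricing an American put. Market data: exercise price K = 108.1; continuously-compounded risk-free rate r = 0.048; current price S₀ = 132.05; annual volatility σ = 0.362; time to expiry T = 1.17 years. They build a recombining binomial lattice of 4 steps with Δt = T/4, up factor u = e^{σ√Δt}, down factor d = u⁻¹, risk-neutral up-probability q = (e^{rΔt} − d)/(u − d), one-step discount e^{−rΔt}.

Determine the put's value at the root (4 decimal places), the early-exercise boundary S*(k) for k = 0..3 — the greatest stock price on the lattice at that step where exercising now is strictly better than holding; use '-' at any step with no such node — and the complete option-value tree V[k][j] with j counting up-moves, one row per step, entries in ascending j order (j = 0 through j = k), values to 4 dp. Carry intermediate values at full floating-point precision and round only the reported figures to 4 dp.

Δt=0.29250  u=1.21626  d=0.82219  q=0.48709  discount=0.98606
step 4 (expiry): payoffs max(K−S,0) = 47.7564 18.8343 0.0000 0.0000 0.0000
step 3: (k=3,j=0): S=73.3936, (K−S)⁺=34.7064, hold=33.1993 ⇒ V=34.7064 exercise | (k=3,j=1): S=108.5704, (K−S)⁺=0.0000, hold=9.5256 ⇒ V=9.5256 continue | (k=3,j=2): S=160.6073, (K−S)⁺=0.0000, hold=0.0000 ⇒ V=0.0000 continue | (k=3,j=3): S=237.5849, (K−S)⁺=0.0000, hold=0.0000 ⇒ V=0.0000 continue  boundary S*=73.3936
step 2: (k=2,j=0): S=89.2657, (K−S)⁺=18.8343, hold=22.1282 ⇒ V=22.1282 continue | (k=2,j=1): S=132.0500, (K−S)⁺=0.0000, hold=4.8177 ⇒ V=4.8177 continue | (k=2,j=2): S=195.3404, (K−S)⁺=0.0000, hold=0.0000 ⇒ V=0.0000 continue  boundary S*=-
step 1: (k=1,j=0): S=108.5704, (K−S)⁺=0.0000, hold=13.5055 ⇒ V=13.5055 continue | (k=1,j=1): S=160.6073, (K−S)⁺=0.0000, hold=2.4366 ⇒ V=2.4366 continue  boundary S*=-
step 0: (k=0,j=0): S=132.0500, (K−S)⁺=0.0000, hold=8.0008 ⇒ V=8.0008 continue  boundary S*=-

price = 8.0008
boundary = - - - 73.3936
tree:
8.0008
13.5055 2.4366
22.1282 4.8177 0.0000
34.7064 9.5256 0.0000 0.0000
47.7564 18.8343 0.0000 0.0000 0.0000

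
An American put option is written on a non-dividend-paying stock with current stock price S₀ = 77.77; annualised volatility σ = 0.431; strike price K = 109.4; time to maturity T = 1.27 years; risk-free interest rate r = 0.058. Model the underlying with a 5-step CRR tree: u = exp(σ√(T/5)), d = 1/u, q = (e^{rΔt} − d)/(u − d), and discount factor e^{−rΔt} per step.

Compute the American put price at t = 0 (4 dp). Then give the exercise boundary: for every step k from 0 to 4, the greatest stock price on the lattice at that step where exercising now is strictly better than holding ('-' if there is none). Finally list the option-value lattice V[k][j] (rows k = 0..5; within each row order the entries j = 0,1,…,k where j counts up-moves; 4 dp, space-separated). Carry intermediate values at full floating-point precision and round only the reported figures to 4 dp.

price = 34.5903
boundary = - 62.5858 50.3663 62.5858 77.7700
tree:
34.5903
46.8142 22.4073
59.0337 33.1241 11.4814
68.8675 46.8142 19.3060 3.3532
76.7813 59.0337 31.6300 6.5416 0.0000
83.1499 68.8675 46.8142 12.7619 0.0000 0.0000

params: Δt=0.25400 u=1.24261 d=0.80476 q=0.47980 e^(-rΔt)=0.98538
t_5 payoffs: 83.1499 68.8675 46.8142 12.7619 0.0000 0.0000
t_4: node(4,0) S=32.6187 payoff=76.7813 vs cont=75.1814 → 76.7813 [stop]  node(4,1) S=50.3663 payoff=59.0337 vs cont=57.4339 → 59.0337 [stop]  node(4,2) S=77.7700 payoff=31.6300 vs cont=30.0301 → 31.6300 [stop]  node(4,3) S=120.0838 payoff=0.0000 vs cont=6.5416 → 6.5416 [wait]  node(4,4) S=185.4202 payoff=0.0000 vs cont=0.0000 → 0.0000 [wait]  ⇒ S*(4)=77.7700
t_3: node(3,0) S=40.5325 payoff=68.8675 vs cont=67.2676 → 68.8675 [stop]  node(3,1) S=62.5858 payoff=46.8142 vs cont=45.2143 → 46.8142 [stop]  node(3,2) S=96.6381 payoff=12.7619 vs cont=19.3060 → 19.3060 [wait]  node(3,3) S=149.2178 payoff=0.0000 vs cont=3.3532 → 3.3532 [wait]  ⇒ S*(3)=62.5858
t_2: node(2,0) S=50.3663 payoff=59.0337 vs cont=57.4339 → 59.0337 [stop]  node(2,1) S=77.7700 payoff=31.6300 vs cont=33.1241 → 33.1241 [wait]  node(2,2) S=120.0838 payoff=0.0000 vs cont=11.4814 → 11.4814 [wait]  ⇒ S*(2)=50.3663
t_1: node(1,0) S=62.5858 payoff=46.8142 vs cont=45.9207 → 46.8142 [stop]  node(1,1) S=96.6381 payoff=12.7619 vs cont=22.4073 → 22.4073 [wait]  ⇒ S*(1)=62.5858
t_0: node(0,0) S=77.7700 payoff=31.6300 vs cont=34.5903 → 34.5903 [wait]  ⇒ S*(0)=-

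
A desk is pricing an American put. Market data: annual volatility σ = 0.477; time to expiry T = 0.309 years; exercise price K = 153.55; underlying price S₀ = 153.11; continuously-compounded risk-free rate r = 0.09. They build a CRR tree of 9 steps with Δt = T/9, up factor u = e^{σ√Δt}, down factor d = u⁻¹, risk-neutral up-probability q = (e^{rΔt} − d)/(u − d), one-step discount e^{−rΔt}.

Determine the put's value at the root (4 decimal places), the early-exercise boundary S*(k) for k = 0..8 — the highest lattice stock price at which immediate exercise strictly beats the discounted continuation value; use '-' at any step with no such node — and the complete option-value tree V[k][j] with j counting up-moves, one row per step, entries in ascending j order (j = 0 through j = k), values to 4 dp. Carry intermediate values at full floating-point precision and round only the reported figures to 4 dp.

params: Δt=0.03433 u=1.09241 d=0.91541 q=0.49540 e^(-rΔt)=0.99691
t_9 payoffs: 84.4403 71.0775 55.1310 36.1011 13.3918 0.0000 0.0000 0.0000 0.0000 0.0000
t_8: node(8,0) S=75.4960 payoff=78.0540 vs cont=77.5802 → 78.0540 [stop]  node(8,1) S=90.0936 payoff=63.4564 vs cont=62.9826 → 63.4564 [stop]  node(8,2) S=107.5137 payoff=46.0363 vs cont=45.5625 → 46.0363 [stop]  node(8,3) S=128.3021 payoff=25.2479 vs cont=24.7742 → 25.2479 [stop]  node(8,4) S=153.1100 payoff=0.4400 vs cont=6.7366 → 6.7366 [wait]  node(8,5) S=182.7147 payoff=0.0000 vs cont=0.0000 → 0.0000 [wait]  node(8,6) S=218.0436 payoff=0.0000 vs cont=0.0000 → 0.0000 [wait]  node(8,7) S=260.2035 payoff=0.0000 vs cont=0.0000 → 0.0000 [wait]  node(8,8) S=310.5153 payoff=0.0000 vs cont=0.0000 → 0.0000 [wait]  ⇒ S*(8)=128.3021
t_7: node(7,0) S=82.4725 payoff=71.0775 vs cont=70.6038 → 71.0775 [stop]  node(7,1) S=98.4190 payoff=55.1310 vs cont=54.6573 → 55.1310 [stop]  node(7,2) S=117.4489 payoff=36.1011 vs cont=35.6274 → 36.1011 [stop]  node(7,3) S=140.1582 payoff=13.3918 vs cont=16.0278 → 16.0278 [wait]  node(7,4) S=167.2586 payoff=0.0000 vs cont=3.3888 → 3.3888 [wait]  node(7,5) S=199.5990 payoff=0.0000 vs cont=0.0000 → 0.0000 [wait]  node(7,6) S=238.1925 payoff=0.0000 vs cont=0.0000 → 0.0000 [wait]  node(7,7) S=284.2484 payoff=0.0000 vs cont=0.0000 → 0.0000 [wait]  ⇒ S*(7)=117.4489
t_6: node(6,0) S=90.0936 payoff=63.4564 vs cont=62.9826 → 63.4564 [stop]  node(6,1) S=107.5137 payoff=46.0363 vs cont=45.5625 → 46.0363 [stop]  node(6,2) S=128.3021 payoff=25.2479 vs cont=26.0760 → 26.0760 [wait]  node(6,3) S=153.1100 payoff=0.4400 vs cont=9.7362 → 9.7362 [wait]  node(6,4) S=182.7147 payoff=0.0000 vs cont=1.7047 → 1.7047 [wait]  node(6,5) S=218.0436 payoff=0.0000 vs cont=0.0000 → 0.0000 [wait]  node(6,6) S=260.2035 payoff=0.0000 vs cont=0.0000 → 0.0000 [wait]  ⇒ S*(6)=107.5137
t_5: node(5,0) S=98.4190 payoff=55.1310 vs cont=54.6573 → 55.1310 [stop]  node(5,1) S=117.4489 payoff=36.1011 vs cont=36.0364 → 36.1011 [stop]  node(5,2) S=140.1582 payoff=13.3918 vs cont=17.9258 → 17.9258 [wait]  node(5,3) S=167.2586 payoff=0.0000 vs cont=5.7396 → 5.7396 [wait]  node(5,4) S=199.5990 payoff=0.0000 vs cont=0.8575 → 0.8575 [wait]  node(5,5) S=238.1925 payoff=0.0000 vs cont=0.0000 → 0.0000 [wait]  ⇒ S*(5)=117.4489
t_4: node(4,0) S=107.5137 payoff=46.0363 vs cont=45.5625 → 46.0363 [stop]  node(4,1) S=128.3021 payoff=25.2479 vs cont=27.0134 → 27.0134 [wait]  node(4,2) S=153.1100 payoff=0.4400 vs cont=11.8520 → 11.8520 [wait]  node(4,3) S=182.7147 payoff=0.0000 vs cont=3.3108 → 3.3108 [wait]  node(4,4) S=218.0436 payoff=0.0000 vs cont=0.4314 → 0.4314 [wait]  ⇒ S*(4)=107.5137
t_3: node(3,0) S=117.4489 payoff=36.1011 vs cont=36.4993 → 36.4993 [wait]  node(3,1) S=140.1582 payoff=13.3918 vs cont=19.4423 → 19.4423 [wait]  node(3,2) S=167.2586 payoff=0.0000 vs cont=7.5972 → 7.5972 [wait]  node(3,3) S=199.5990 payoff=0.0000 vs cont=1.8785 → 1.8785 [wait]  ⇒ S*(3)=-
t_2: node(2,0) S=128.3021 payoff=25.2479 vs cont=27.9627 → 27.9627 [wait]  node(2,1) S=153.1100 payoff=0.4400 vs cont=13.5323 → 13.5323 [wait]  node(2,2) S=182.7147 payoff=0.0000 vs cont=4.7494 → 4.7494 [wait]  ⇒ S*(2)=-
t_1: node(1,0) S=140.1582 payoff=13.3918 vs cont=20.7496 → 20.7496 [wait]  node(1,1) S=167.2586 payoff=0.0000 vs cont=9.1529 → 9.1529 [wait]  ⇒ S*(1)=-
t_0: node(0,0) S=153.1100 payoff=0.4400 vs cont=14.9583 → 14.9583 [wait]  ⇒ S*(0)=-

price = 14.9583
boundary = - - - - 107.5137 117.4489 107.5137 117.4489 128.3021
tree:
14.9583
20.7496 9.1529
27.9627 13.5323 4.7494
36.4993 19.4423 7.5972 1.8785
46.0363 27.0134 11.8520 3.3108 0.4314
55.1310 36.1011 17.9258 5.7396 0.8575 0.0000
63.4564 46.0363 26.0760 9.7362 1.7047 0.0000 0.0000
71.0775 55.1310 36.1011 16.0278 3.3888 0.0000 0.0000 0.0000
78.0540 63.4564 46.0363 25.2479 6.7366 0.0000 0.0000 0.0000 0.0000
84.4403 71.0775 55.1310 36.1011 13.3918 0.0000 0.0000 0.0000 0.0000 0.0000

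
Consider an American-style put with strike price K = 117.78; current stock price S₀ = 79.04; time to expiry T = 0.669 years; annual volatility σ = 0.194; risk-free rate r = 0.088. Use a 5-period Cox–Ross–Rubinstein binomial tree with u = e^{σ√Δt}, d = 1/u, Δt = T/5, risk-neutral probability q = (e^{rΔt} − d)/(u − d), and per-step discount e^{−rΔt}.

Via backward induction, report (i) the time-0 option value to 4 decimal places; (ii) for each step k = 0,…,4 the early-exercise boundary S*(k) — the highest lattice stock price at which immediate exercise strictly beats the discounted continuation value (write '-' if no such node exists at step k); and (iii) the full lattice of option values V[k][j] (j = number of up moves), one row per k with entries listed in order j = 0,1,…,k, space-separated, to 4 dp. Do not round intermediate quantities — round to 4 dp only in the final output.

Δt=0.13380, u=1.07354, d=0.93150, q=0.56565, disc=e^(-rΔt)=0.98829
k=5 terminal: V=max(K-S,0) → 62.3489 53.8962 44.1545 32.9273 19.9881 5.0757
k=4: j=0 S=59.5076 intr=58.2724 cont=56.8938 V=58.2724[EX]; j=1 S=68.5819 intr=49.1981 cont=47.8194 V=49.1981[EX]; j=2 S=79.0400 intr=38.7400 cont=37.3613 V=38.7400[EX]; j=3 S=91.0929 intr=26.6871 cont=25.3085 V=26.6871[EX]; j=4 S=104.9837 intr=12.7963 cont=11.4177 V=12.7963[EX]  S*(4)=104.9837
k=3: j=0 S=63.8838 intr=53.8962 cont=52.5175 V=53.8962[EX]; j=1 S=73.6255 intr=44.1545 cont=42.7758 V=44.1545[EX]; j=2 S=84.8527 intr=32.9273 cont=31.5487 V=32.9273[EX]; j=3 S=97.7919 intr=19.9881 cont=18.6094 V=19.9881[EX]  S*(3)=97.7919
k=2: j=0 S=68.5819 intr=49.1981 cont=47.8194 V=49.1981[EX]; j=1 S=79.0400 intr=38.7400 cont=37.3613 V=38.7400[EX]; j=2 S=91.0929 intr=26.6871 cont=25.3085 V=26.6871[EX]  S*(2)=91.0929
k=1: j=0 S=73.6255 intr=44.1545 cont=42.7758 V=44.1545[EX]; j=1 S=84.8527 intr=32.9273 cont=31.5487 V=32.9273[EX]  S*(1)=84.8527
k=0: j=0 S=79.0400 intr=38.7400 cont=37.3613 V=38.7400[EX]  S*(0)=79.0400

price = 38.7400
boundary = 79.0400 84.8527 91.0929 97.7919 104.9837
tree:
38.7400
44.1545 32.9273
49.1981 38.7400 26.6871
53.8962 44.1545 32.9273 19.9881
58.2724 49.1981 38.7400 26.6871 12.7963
62.3489 53.8962 44.1545 32.9273 19.9881 5.0757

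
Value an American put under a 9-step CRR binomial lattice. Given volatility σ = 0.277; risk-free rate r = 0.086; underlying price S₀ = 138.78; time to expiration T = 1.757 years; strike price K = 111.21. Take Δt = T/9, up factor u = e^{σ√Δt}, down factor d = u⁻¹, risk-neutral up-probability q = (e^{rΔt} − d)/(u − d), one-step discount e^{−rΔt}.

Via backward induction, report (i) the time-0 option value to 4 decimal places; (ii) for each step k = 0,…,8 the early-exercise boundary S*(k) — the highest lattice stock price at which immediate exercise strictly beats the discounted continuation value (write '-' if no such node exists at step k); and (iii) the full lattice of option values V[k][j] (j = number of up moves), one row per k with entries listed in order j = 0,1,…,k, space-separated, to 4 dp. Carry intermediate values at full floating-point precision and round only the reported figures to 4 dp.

price = 4.0133
boundary = - - - - 85.0579 75.2595 85.0579 75.2595 85.0579
tree:
4.0133
6.6863 1.8481
10.8623 3.3166 0.6474
17.1398 5.8227 1.2726 0.1318
26.1521 9.9531 2.4651 0.2904 0.0000
35.9505 16.4640 4.6847 0.6399 0.0000 0.0000
44.6201 26.1521 8.6768 1.4098 0.0000 0.0000 0.0000
52.2910 35.9505 15.4934 3.1062 0.0000 0.0000 0.0000 0.0000
59.0783 44.6201 26.1521 6.8436 0.0000 0.0000 0.0000 0.0000 0.0000
65.0837 52.2910 35.9505 15.0781 0.0000 0.0000 0.0000 0.0000 0.0000 0.0000

params: Δt=0.19522 u=1.13019 d=0.88480 q=0.53844 e^(-rΔt)=0.98335
t_9 payoffs: 65.0837 52.2910 35.9505 15.0781 0.0000 0.0000 0.0000 0.0000 0.0000 0.0000
t_8: node(8,0) S=52.1317 payoff=59.0783 vs cont=57.2268 → 59.0783 [stop]  node(8,1) S=66.5899 payoff=44.6201 vs cont=42.7686 → 44.6201 [stop]  node(8,2) S=85.0579 payoff=26.1521 vs cont=24.3006 → 26.1521 [stop]  node(8,3) S=108.6477 payoff=2.5623 vs cont=6.8436 → 6.8436 [wait]  node(8,4) S=138.7800 payoff=0.0000 vs cont=0.0000 → 0.0000 [wait]  node(8,5) S=177.2691 payoff=0.0000 vs cont=0.0000 → 0.0000 [wait]  node(8,6) S=226.4328 payoff=0.0000 vs cont=0.0000 → 0.0000 [wait]  node(8,7) S=289.2315 payoff=0.0000 vs cont=0.0000 → 0.0000 [wait]  node(8,8) S=369.4467 payoff=0.0000 vs cont=0.0000 → 0.0000 [wait]  ⇒ S*(8)=85.0579
t_7: node(7,0) S=58.9190 payoff=52.2910 vs cont=50.4395 → 52.2910 [stop]  node(7,1) S=75.2595 payoff=35.9505 vs cont=34.0990 → 35.9505 [stop]  node(7,2) S=96.1319 payoff=15.0781 vs cont=15.4934 → 15.4934 [wait]  node(7,3) S=122.7930 payoff=0.0000 vs cont=3.1062 → 3.1062 [wait]  node(7,4) S=156.8484 payoff=0.0000 vs cont=0.0000 → 0.0000 [wait]  node(7,5) S=200.3486 payoff=0.0000 vs cont=0.0000 → 0.0000 [wait]  node(7,6) S=255.9131 payoff=0.0000 vs cont=0.0000 → 0.0000 [wait]  node(7,7) S=326.8878 payoff=0.0000 vs cont=0.0000 → 0.0000 [wait]  ⇒ S*(7)=75.2595
t_6: node(6,0) S=66.5899 payoff=44.6201 vs cont=42.7686 → 44.6201 [stop]  node(6,1) S=85.0579 payoff=26.1521 vs cont=24.5205 → 26.1521 [stop]  node(6,2) S=108.6477 payoff=2.5623 vs cont=8.6768 → 8.6768 [wait]  node(6,3) S=138.7800 payoff=0.0000 vs cont=1.4098 → 1.4098 [wait]  node(6,4) S=177.2691 payoff=0.0000 vs cont=0.0000 → 0.0000 [wait]  node(6,5) S=226.4328 payoff=0.0000 vs cont=0.0000 → 0.0000 [wait]  node(6,6) S=289.2315 payoff=0.0000 vs cont=0.0000 → 0.0000 [wait]  ⇒ S*(6)=85.0579
t_5: node(5,0) S=75.2595 payoff=35.9505 vs cont=34.0990 → 35.9505 [stop]  node(5,1) S=96.1319 payoff=15.0781 vs cont=16.4640 → 16.4640 [wait]  node(5,2) S=122.7930 payoff=0.0000 vs cont=4.6847 → 4.6847 [wait]  node(5,3) S=156.8484 payoff=0.0000 vs cont=0.6399 → 0.6399 [wait]  node(5,4) S=200.3486 payoff=0.0000 vs cont=0.0000 → 0.0000 [wait]  node(5,5) S=255.9131 payoff=0.0000 vs cont=0.0000 → 0.0000 [wait]  ⇒ S*(5)=75.2595
t_4: node(4,0) S=85.0579 payoff=26.1521 vs cont=25.0344 → 26.1521 [stop]  node(4,1) S=108.6477 payoff=2.5623 vs cont=9.9531 → 9.9531 [wait]  node(4,2) S=138.7800 payoff=0.0000 vs cont=2.4651 → 2.4651 [wait]  node(4,3) S=177.2691 payoff=0.0000 vs cont=0.2904 → 0.2904 [wait]  node(4,4) S=226.4328 payoff=0.0000 vs cont=0.0000 → 0.0000 [wait]  ⇒ S*(4)=85.0579
t_3: node(3,0) S=96.1319 payoff=15.0781 vs cont=17.1398 → 17.1398 [wait]  node(3,1) S=122.7930 payoff=0.0000 vs cont=5.8227 → 5.8227 [wait]  node(3,2) S=156.8484 payoff=0.0000 vs cont=1.2726 → 1.2726 [wait]  node(3,3) S=200.3486 payoff=0.0000 vs cont=0.1318 → 0.1318 [wait]  ⇒ S*(3)=-
t_2: node(2,0) S=108.6477 payoff=2.5623 vs cont=10.8623 → 10.8623 [wait]  node(2,1) S=138.7800 payoff=0.0000 vs cont=3.3166 → 3.3166 [wait]  node(2,2) S=177.2691 payoff=0.0000 vs cont=0.6474 → 0.6474 [wait]  ⇒ S*(2)=-
t_1: node(1,0) S=122.7930 payoff=0.0000 vs cont=6.6863 → 6.6863 [wait]  node(1,1) S=156.8484 payoff=0.0000 vs cont=1.8481 → 1.8481 [wait]  ⇒ S*(1)=-
t_0: node(0,0) S=138.7800 payoff=0.0000 vs cont=4.0133 → 4.0133 [wait]  ⇒ S*(0)=-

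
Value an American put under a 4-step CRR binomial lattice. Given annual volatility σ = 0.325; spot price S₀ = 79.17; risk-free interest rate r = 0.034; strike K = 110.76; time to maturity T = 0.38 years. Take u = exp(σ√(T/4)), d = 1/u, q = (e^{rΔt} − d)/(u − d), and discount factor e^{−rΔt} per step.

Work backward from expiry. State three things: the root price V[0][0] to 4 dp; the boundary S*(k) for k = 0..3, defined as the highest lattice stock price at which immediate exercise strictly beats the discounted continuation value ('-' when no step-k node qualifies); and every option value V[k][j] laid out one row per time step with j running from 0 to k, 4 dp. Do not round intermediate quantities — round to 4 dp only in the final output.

price = 31.5900
boundary = 79.1700 71.6237 79.1700 87.5114
tree:
31.5900
39.1363 23.5024
45.9633 31.5900 15.2765
52.1396 39.1363 23.2486 7.1160
57.7272 45.9633 31.5900 14.0283 0.0000

Δt=0.09500, u=1.10536, d=0.90468, q=0.49110, disc=e^(-rΔt)=0.99678
k=4 terminal: V=max(K-S,0) → 57.7272 45.9633 31.5900 14.0283 0.0000
k=3: j=0 S=58.6204 intr=52.1396 cont=51.7825 V=52.1396[EX]; j=1 S=71.6237 intr=39.1363 cont=38.7791 V=39.1363[EX]; j=2 S=87.5114 intr=23.2486 cont=22.8914 V=23.2486[EX]; j=3 S=106.9234 intr=3.8366 cont=7.1160 V=7.1160[hold]  S*(3)=87.5114
k=2: j=0 S=64.7967 intr=45.9633 cont=45.6062 V=45.9633[EX]; j=1 S=79.1700 intr=31.5900 cont=31.2328 V=31.5900[EX]; j=2 S=96.7317 intr=14.0283 cont=15.2765 V=15.2765[hold]  S*(2)=79.1700
k=1: j=0 S=71.6237 intr=39.1363 cont=38.7791 V=39.1363[EX]; j=1 S=87.5114 intr=23.2486 cont=23.5024 V=23.5024[hold]  S*(1)=71.6237
k=0: j=0 S=79.1700 intr=31.5900 cont=31.3571 V=31.5900[EX]  S*(0)=79.1700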